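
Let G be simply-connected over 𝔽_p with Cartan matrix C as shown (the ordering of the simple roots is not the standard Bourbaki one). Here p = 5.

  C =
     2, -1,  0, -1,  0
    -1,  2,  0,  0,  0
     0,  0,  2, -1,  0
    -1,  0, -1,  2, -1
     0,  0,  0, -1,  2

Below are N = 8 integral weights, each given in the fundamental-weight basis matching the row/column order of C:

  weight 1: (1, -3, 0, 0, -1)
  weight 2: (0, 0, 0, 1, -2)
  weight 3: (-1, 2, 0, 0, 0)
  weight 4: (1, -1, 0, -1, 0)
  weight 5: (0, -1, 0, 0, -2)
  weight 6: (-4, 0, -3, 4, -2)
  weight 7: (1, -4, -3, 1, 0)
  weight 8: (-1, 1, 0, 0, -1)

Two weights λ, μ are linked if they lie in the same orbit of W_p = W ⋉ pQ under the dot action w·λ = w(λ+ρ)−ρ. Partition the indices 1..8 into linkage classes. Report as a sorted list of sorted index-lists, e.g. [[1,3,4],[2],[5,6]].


C ↔ D_5 under row/col permutation; |W(D_5)| = 1920.

Each λ_j+ρ reduced to Ā_5; 5-tuples below use C's row order:

  λ_1+ρ ↦ (0, 2, 1, 1, 0) · λ_2+ρ ↦ (1, 0, 1, 0, 1) · λ_3+ρ ↦ (1, 1, 0, 1, 0) · λ_4+ρ ↦ (1, 0, 1, 0, 1) · λ_5+ρ ↦ (1, 0, 1, 0, 1) · λ_6+ρ ↦ (0, 2, 1, 1, 0) · λ_7+ρ ↦ (0, 2, 1, 1, 0) · λ_8+ρ ↦ (0, 2, 1, 1, 0)

3 distinct reps among the 8 weights ⇒ 3 W_5-linkage classes:

[[1, 6, 7, 8], [2, 4, 5], [3]]


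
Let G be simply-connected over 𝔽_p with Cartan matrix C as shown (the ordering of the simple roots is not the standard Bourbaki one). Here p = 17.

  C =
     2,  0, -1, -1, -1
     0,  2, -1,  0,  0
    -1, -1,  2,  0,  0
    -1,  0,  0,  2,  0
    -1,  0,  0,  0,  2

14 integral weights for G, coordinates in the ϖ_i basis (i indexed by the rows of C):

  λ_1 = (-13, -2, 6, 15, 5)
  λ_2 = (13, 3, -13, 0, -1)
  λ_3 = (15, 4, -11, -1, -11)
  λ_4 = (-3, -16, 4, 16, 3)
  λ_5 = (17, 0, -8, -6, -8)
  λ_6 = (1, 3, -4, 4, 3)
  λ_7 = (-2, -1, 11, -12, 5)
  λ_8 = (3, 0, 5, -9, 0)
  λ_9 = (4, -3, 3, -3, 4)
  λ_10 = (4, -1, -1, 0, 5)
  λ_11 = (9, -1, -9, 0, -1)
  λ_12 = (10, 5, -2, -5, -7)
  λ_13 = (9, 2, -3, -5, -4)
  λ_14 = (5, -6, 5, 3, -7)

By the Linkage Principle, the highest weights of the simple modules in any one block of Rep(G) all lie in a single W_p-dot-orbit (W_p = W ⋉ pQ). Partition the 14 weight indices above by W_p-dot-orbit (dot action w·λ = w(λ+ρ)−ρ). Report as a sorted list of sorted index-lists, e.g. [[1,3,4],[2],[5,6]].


Type D_5, rank 5, |W|=1920; reorder rows/cols to standard.

Alcove-folded reps (p=17, 14 weights, presented ϖ-order):

    1: (0, 5, 1, 4, 6)
    2: (2, 8, 0, 1, 0)
    3: (0, 5, 1, 4, 6)
    4: (3, 2, 0, 2, 5)
    5: (0, 5, 1, 4, 6)
    6: (1, 1, 2, 4, 3)
    7: (5, 0, 0, 1, 6)
    8: (1, 1, 2, 4, 3)
    9: (3, 2, 0, 2, 5)
    10: (5, 0, 0, 1, 6)
    11: (2, 8, 0, 1, 0)
    12: (0, 5, 1, 4, 6)
    13: (1, 1, 2, 4, 3)
    14: (0, 5, 1, 4, 6)

5 distinct reps among the 14 weights ⇒ 5 W_17-linkage classes:

[[1, 3, 5, 12, 14], [2, 11], [4, 9], [6, 8, 13], [7, 10]]


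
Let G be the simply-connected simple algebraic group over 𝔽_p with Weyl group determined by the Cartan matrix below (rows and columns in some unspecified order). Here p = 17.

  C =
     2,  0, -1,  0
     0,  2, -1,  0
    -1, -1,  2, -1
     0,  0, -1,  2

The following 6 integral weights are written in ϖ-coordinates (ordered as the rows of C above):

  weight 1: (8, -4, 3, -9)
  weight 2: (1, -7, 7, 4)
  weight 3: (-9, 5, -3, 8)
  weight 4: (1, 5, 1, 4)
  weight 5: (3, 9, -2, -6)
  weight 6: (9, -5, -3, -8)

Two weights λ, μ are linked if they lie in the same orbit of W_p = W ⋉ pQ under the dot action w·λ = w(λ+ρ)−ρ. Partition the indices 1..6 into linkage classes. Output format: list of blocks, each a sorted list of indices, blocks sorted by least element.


Root system D_4: the 4×4 matrix C matches after relabeling.

W_17-reps of the 6 weights in Ā_17 (same 4-coord order as C):

  λ_1+ρ ↦ (2, 4, 3, 1) · λ_2+ρ ↦ (2, 6, 2, 5) · λ_3+ρ ↦ (2, 4, 3, 1) · λ_4+ρ ↦ (2, 6, 2, 5) · λ_5+ρ ↦ (2, 4, 3, 1) · λ_6+ρ ↦ (2, 4, 3, 1)

The 6 indices split into 2 linkage classes (same alcove rep ⇔ same W_17-dot-orbit):

[[1, 3, 5, 6], [2, 4]]


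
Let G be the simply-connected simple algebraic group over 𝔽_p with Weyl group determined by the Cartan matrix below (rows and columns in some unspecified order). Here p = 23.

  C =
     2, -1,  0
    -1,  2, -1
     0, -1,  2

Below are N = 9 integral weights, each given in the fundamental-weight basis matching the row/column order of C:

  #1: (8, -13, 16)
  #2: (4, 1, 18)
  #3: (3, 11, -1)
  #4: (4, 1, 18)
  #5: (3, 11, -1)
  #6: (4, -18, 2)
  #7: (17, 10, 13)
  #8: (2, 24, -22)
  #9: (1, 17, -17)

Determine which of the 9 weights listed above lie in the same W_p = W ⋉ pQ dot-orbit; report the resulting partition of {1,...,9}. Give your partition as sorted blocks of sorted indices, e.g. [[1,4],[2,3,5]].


Cartan matrix: type A_3 (|W|=24); un-permuting the 3 rows.

Each λ_j+ρ reduced to Ā_23; 3-tuples below use C's row order:

  λ_1 → (3, 9, 5) · λ_2 → (2, 2, 16) · λ_3 → (4, 12, 0) · λ_4 → (2, 2, 16) · λ_5 → (4, 12, 0) · λ_6 → (3, 9, 5) · λ_7 → (2, 3, 6) · λ_8 → (2, 2, 16) · λ_9 → (2, 2, 16)

4 distinct reps among the 9 weights ⇒ 4 W_23-linkage classes:

[[1, 6], [2, 4, 8, 9], [3, 5], [7]]


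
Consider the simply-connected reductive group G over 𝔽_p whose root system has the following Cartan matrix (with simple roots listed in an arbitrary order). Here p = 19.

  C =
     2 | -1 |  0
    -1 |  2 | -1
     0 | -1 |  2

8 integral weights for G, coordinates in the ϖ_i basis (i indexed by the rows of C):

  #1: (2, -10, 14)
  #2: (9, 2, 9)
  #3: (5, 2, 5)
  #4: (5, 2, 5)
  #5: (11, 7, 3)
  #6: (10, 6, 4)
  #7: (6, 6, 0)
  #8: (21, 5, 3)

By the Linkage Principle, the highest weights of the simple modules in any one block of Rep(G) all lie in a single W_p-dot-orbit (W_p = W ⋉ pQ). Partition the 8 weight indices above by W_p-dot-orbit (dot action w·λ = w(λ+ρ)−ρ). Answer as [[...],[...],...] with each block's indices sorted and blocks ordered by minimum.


Dynkin diagram of C (from the 4 off-diagonal −1 entries): A_3.

λ_j+ρ reflected into Ā_19 (⟨·,θ^∨⟩≤19); 3-tuples as given:

  λ_1+ρ ↦ (6, 3, 6)
  λ_2+ρ ↦ (6, 3, 6)
  λ_3+ρ ↦ (6, 3, 6)
  λ_4+ρ ↦ (6, 3, 6)
  λ_5+ρ ↦ (7, 7, 1)
  λ_6+ρ ↦ (7, 7, 1)
  λ_7+ρ ↦ (7, 7, 1)
  λ_8+ρ ↦ (6, 3, 6)

Partition of {1..8} into 2 W_19-dot-orbits:

[[1, 2, 3, 4, 8], [5, 6, 7]]


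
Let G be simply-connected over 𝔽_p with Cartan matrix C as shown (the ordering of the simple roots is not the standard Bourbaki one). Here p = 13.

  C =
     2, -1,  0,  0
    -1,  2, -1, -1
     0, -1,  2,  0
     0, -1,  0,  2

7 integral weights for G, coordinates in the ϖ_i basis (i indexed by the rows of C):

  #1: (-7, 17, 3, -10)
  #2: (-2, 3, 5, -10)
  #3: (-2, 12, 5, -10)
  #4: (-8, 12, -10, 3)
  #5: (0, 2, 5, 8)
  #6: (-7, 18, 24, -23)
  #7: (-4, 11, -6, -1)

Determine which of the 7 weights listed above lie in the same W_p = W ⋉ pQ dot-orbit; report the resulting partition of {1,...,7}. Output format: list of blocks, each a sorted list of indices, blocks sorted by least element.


Cartan matrix: type D_4 (|W|=192); un-permuting the 4 rows.

W_13-reps of the 7 weights in Ā_13 (same 4-coord order as C):

    λ_1 → (3, 1, 5, 0)
    λ_2 → (5, 1, 0, 3)
    λ_3 → (5, 1, 0, 3)
    λ_4 → (3, 1, 5, 0)
    λ_5 → (5, 1, 0, 3)
    λ_6 → (5, 1, 0, 3)
    λ_7 → (3, 1, 5, 0)

These 7 weights hit 2 W_13-dot-orbits; sizes (3, 4):

[[1, 4, 7], [2, 3, 5, 6]]


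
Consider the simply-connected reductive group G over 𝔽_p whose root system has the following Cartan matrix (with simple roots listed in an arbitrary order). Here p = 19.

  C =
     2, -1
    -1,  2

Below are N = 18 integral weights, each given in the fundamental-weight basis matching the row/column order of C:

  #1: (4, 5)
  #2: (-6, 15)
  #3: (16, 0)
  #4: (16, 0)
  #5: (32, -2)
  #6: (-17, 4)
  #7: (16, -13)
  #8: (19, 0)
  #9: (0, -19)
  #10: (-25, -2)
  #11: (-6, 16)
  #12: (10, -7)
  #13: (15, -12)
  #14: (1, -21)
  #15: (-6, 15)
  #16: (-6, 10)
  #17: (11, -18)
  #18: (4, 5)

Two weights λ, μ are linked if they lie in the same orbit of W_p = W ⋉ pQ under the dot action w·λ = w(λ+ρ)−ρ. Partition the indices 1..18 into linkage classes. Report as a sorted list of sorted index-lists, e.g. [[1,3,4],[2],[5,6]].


C ↔ A_2 under row/col permutation; |W(A_2)| = 6.

Folding the 18 weights λ_j+ρ into Ā_19 (reps in the given 2-coord order):

    [1] (5, 6)
    [2] (5, 11)
    [3] (17, 1)
    [4] (17, 1)
    [5] (5, 13)
    [6] (5, 11)
    [7] (5, 12)
    [8] (17, 1)
    [9] (17, 1)
    [10] (5, 13)
    [11] (5, 12)
    [12] (5, 6)
    [13] (5, 11)
    [14] (17, 1)
    [15] (5, 11)
    [16] (5, 6)
    [17] (5, 12)
    [18] (5, 6)

Partition of {1..18} into 5 W_19-dot-orbits:

[[1, 12, 16, 18], [2, 6, 13, 15], [3, 4, 8, 9, 14], [5, 10], [7, 11, 17]]


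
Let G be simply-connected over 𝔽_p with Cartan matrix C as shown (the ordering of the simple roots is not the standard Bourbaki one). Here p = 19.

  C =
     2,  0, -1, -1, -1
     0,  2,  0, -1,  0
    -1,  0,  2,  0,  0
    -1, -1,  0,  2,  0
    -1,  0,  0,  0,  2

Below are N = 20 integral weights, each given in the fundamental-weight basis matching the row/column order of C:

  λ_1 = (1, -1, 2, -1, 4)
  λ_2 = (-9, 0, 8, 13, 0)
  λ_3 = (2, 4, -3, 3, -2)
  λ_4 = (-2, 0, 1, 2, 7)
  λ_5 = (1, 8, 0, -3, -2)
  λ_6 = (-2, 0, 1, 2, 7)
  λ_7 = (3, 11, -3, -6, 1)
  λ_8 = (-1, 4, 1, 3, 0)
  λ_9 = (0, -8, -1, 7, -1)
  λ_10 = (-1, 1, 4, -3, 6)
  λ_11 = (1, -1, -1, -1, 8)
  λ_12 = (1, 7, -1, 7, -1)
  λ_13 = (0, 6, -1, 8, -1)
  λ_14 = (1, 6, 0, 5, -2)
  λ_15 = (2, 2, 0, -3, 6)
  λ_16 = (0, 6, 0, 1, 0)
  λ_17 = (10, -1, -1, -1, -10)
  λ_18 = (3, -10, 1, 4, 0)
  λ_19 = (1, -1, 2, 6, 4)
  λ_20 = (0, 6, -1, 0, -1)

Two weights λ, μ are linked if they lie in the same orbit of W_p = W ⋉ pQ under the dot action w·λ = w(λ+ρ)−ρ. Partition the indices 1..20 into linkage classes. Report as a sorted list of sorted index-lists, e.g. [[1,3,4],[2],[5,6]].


Type D_5, rank 5, |W|=1920; reorder rows/cols to standard.

Alcove-folded reps (p=19, 20 weights, presented ϖ-order):

  [1] (2, 0, 3, 0, 5);  [2] (1, 1, 1, 2, 7);  [3] (0, 5, 2, 4, 1);  [4] (1, 1, 1, 2, 7);  [5] (1, 7, 0, 1, 0);  [6] (1, 1, 1, 2, 7);  [7] (1, 7, 1, 2, 1);  [8] (0, 5, 2, 4, 1);  [9] (1, 7, 0, 1, 0);  [10] (2, 0, 3, 0, 5);  [11] (2, 0, 0, 0, 9);  [12] (1, 7, 0, 1, 0);  [13] (1, 7, 0, 1, 0);  [14] (1, 7, 1, 2, 1);  [15] (1, 1, 1, 2, 7);  [16] (1, 7, 1, 2, 1);  [17] (2, 0, 0, 0, 9);  [18] (0, 5, 2, 4, 1);  [19] (2, 0, 3, 0, 5);  [20] (1, 7, 0, 1, 0)

6 distinct reps among the 20 weights ⇒ 6 W_19-linkage classes:

[[1, 10, 19], [2, 4, 6, 15], [3, 8, 18], [5, 9, 12, 13, 20], [7, 14, 16], [11, 17]]


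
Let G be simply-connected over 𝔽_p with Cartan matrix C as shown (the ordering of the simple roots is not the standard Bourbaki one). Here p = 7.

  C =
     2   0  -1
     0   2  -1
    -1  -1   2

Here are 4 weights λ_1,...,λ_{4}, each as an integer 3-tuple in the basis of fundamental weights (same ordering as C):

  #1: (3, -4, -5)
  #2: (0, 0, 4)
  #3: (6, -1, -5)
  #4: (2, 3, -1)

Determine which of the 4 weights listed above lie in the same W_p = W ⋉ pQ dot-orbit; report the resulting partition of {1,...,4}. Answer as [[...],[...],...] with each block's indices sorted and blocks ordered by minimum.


Cartan matrix: type A_3 (|W|=24); un-permuting the 3 rows.

Alcove-folded reps (p=7, 4 weights, presented ϖ-order):

  1: (3, 4, 0);  2: (1, 1, 5);  3: (3, 4, 0);  4: (3, 4, 0)

The 4 indices split into 2 linkage classes (same alcove rep ⇔ same W_7-dot-orbit):

[[1, 3, 4], [2]]


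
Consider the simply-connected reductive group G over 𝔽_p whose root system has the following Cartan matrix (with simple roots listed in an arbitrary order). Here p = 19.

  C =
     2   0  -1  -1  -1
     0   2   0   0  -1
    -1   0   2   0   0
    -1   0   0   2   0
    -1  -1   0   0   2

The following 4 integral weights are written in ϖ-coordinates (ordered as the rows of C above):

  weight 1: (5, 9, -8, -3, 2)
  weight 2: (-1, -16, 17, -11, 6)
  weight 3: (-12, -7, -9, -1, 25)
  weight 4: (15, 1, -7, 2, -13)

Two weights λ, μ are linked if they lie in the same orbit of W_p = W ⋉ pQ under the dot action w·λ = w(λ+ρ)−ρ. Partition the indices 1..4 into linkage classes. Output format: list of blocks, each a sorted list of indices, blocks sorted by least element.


Root system D_5: the 5×5 matrix C matches after relabeling.

Alcove-folded reps (p=19, 4 weights, presented ϖ-order):

  λ_1 → (2, 10, 4, 1, 0);  λ_2 → (0, 3, 0, 8, 1);  λ_3 → (0, 3, 0, 8, 1);  λ_4 → (2, 10, 4, 1, 0)

The 4 indices split into 2 linkage classes (same alcove rep ⇔ same W_19-dot-orbit):

[[1, 4], [2, 3]]


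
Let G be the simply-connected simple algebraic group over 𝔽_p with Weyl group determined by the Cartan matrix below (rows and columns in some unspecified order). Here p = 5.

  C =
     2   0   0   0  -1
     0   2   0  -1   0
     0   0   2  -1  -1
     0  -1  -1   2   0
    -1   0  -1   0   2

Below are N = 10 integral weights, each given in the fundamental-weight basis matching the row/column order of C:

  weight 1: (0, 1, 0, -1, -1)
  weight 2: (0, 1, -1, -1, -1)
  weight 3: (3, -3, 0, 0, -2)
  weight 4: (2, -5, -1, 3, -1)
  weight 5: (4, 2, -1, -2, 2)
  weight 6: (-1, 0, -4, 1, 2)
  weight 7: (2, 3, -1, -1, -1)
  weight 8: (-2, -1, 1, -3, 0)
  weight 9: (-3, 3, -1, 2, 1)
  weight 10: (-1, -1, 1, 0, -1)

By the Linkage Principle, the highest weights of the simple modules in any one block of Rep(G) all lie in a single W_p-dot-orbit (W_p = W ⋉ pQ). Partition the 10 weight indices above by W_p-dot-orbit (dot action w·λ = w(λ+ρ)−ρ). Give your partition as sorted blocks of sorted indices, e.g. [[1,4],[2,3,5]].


Type A_5, rank 5, |W|=720; reorder rows/cols to standard.

Folding the 10 weights λ_j+ρ into Ā_5 (reps in the given 5-coord order):

  λ_1 → (1, 2, 1, 0, 0);  λ_2 → (1, 2, 0, 0, 0);  λ_3 → (3, 1, 1, 0, 0);  λ_4 → (1, 2, 0, 0, 0);  λ_5 → (0, 0, 2, 1, 0);  λ_6 → (0, 0, 2, 1, 0);  λ_7 → (1, 2, 0, 0, 0);  λ_8 → (1, 2, 0, 0, 0);  λ_9 → (0, 0, 2, 1, 0);  λ_10 → (0, 0, 2, 1, 0)

These 10 weights hit 4 W_5-dot-orbits; sizes (1, 4, 1, 4):

[[1], [2, 4, 7, 8], [3], [5, 6, 9, 10]]


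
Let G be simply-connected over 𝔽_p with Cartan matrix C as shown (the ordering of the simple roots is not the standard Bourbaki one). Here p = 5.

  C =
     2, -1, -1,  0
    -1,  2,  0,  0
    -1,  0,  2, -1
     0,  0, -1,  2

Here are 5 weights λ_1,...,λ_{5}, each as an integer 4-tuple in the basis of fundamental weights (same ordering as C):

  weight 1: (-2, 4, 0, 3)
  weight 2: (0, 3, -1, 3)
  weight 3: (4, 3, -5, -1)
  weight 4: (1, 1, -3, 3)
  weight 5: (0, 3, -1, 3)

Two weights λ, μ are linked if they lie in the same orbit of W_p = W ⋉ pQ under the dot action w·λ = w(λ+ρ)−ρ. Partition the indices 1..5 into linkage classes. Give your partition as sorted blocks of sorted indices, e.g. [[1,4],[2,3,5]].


Type A_4, rank 4, |W|=120; reorder rows/cols to standard.

Ā_5 reps of the 5 weights (A_4, coords as presented):

    λ_1 → (1, 0, 0, 0)
    λ_2 → (1, 0, 0, 0)
    λ_3 → (1, 0, 0, 0)
    λ_4 → (0, 1, 2, 1)
    λ_5 → (1, 0, 0, 0)

These 5 weights hit 2 W_5-dot-orbits; sizes (4, 1):

[[1, 2, 3, 5], [4]]


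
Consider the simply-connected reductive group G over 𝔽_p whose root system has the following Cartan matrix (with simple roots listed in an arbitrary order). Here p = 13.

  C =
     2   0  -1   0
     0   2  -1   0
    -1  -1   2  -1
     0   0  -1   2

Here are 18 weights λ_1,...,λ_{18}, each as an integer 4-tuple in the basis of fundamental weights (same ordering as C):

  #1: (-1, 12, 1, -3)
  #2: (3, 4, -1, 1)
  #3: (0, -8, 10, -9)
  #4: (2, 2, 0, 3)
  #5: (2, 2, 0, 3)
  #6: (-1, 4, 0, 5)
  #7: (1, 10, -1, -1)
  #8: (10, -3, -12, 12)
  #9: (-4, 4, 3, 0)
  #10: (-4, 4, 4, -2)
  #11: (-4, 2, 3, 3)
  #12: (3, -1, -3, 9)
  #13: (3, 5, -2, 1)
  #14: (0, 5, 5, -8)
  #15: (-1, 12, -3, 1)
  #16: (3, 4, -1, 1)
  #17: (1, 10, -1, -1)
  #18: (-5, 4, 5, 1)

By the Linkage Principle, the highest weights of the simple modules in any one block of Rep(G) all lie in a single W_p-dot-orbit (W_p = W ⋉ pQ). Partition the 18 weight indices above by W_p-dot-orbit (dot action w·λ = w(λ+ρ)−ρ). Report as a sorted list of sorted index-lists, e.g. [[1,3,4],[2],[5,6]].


D_4 Cartan matrix, 4 simple roots permuted; ρ=(1,1,1,1).

Alcove-folded reps (p=13, 18 weights, presented ϖ-order):

  1: (2, 11, 0, 0);  2: (4, 5, 0, 2);  3: (3, 3, 1, 4);  4: (3, 3, 1, 4);  5: (3, 3, 1, 4);  6: (0, 5, 1, 6);  7: (2, 11, 0, 0);  8: (2, 11, 0, 0);  9: (3, 5, 1, 1);  10: (3, 5, 1, 1);  11: (3, 3, 1, 4);  12: (2, 2, 0, 8);  13: (3, 5, 1, 1);  14: (0, 5, 1, 6);  15: (2, 11, 0, 0);  16: (4, 5, 0, 2);  17: (2, 11, 0, 0);  18: (4, 5, 0, 2)

These 18 weights hit 6 W_13-dot-orbits; sizes (5, 3, 4, 2, 3, 1):

[[1, 7, 8, 15, 17], [2, 16, 18], [3, 4, 5, 11], [6, 14], [9, 10, 13], [12]]


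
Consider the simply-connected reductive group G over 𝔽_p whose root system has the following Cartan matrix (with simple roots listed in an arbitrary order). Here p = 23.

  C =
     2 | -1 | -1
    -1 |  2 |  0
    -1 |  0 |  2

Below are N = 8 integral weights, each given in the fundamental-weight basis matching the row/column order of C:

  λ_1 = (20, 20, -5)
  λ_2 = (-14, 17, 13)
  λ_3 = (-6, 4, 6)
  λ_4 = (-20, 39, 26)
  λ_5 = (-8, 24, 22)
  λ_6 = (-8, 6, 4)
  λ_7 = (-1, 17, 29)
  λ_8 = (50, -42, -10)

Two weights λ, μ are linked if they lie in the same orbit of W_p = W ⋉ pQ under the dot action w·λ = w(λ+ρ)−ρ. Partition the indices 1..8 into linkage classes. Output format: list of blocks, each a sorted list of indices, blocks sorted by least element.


Cartan matrix: type A_3 (|W|=24); un-permuting the 3 rows.

W_23-reps of the 8 weights in Ā_23 (same 3-coord order as C):

  1: (2, 2, 15)
  2: (13, 5, 1)
  3: (5, 0, 2)
  4: (2, 2, 15)
  5: (5, 0, 2)
  6: (5, 0, 2)
  7: (5, 0, 2)
  8: (13, 5, 1)

Grouping the 8 weights by Ā_23-representative: 3 linkage classes.

[[1, 4], [2, 8], [3, 5, 6, 7]]


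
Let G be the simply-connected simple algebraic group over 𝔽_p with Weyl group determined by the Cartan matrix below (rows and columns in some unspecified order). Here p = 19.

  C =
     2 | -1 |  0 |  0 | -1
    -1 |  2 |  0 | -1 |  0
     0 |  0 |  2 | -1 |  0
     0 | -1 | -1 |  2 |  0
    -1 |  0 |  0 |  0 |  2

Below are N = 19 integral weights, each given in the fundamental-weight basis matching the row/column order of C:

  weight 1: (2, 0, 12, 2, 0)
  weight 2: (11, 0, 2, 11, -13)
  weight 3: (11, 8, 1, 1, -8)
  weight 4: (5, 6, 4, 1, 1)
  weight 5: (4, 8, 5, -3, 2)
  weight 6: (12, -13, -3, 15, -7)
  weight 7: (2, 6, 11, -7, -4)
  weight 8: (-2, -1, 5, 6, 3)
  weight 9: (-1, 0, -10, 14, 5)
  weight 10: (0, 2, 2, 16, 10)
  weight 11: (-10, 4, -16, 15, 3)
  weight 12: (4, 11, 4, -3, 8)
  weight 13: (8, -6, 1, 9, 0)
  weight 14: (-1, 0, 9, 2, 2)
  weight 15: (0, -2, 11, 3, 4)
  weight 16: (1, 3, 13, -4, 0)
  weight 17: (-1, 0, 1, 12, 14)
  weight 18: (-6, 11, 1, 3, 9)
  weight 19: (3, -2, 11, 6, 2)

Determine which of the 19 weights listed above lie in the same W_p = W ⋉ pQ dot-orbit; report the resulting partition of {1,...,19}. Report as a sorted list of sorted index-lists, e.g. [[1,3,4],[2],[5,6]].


C ↔ A_5 under row/col permutation; |W(A_5)| = 720.

Folding the 19 weights λ_j+ρ into Ā_19 (reps in the given 5-coord order):

  [1] (2, 1, 11, 3, 1) · [2] (0, 1, 6, 6, 3) · [3] (5, 7, 2, 2, 1) · [4] (5, 7, 2, 2, 1) · [5] (5, 7, 2, 2, 1) · [6] (5, 7, 2, 2, 1) · [7] (0, 1, 6, 6, 3) · [8] (0, 1, 6, 6, 3) · [9] (0, 1, 6, 6, 3) · [10] (2, 1, 11, 3, 1) · [11] (0, 1, 10, 3, 3) · [12] (4, 5, 2, 5, 1) · [13] (4, 5, 2, 5, 1) · [14] (0, 1, 10, 3, 3) · [15] (0, 1, 10, 3, 3) · [16] (2, 1, 11, 3, 1) · [17] (0, 1, 10, 3, 3) · [18] (5, 7, 2, 2, 1) · [19] (0, 1, 6, 6, 3)

These 19 weights hit 5 W_19-dot-orbits; sizes (3, 5, 5, 4, 2):

[[1, 10, 16], [2, 7, 8, 9, 19], [3, 4, 5, 6, 18], [11, 14, 15, 17], [12, 13]]


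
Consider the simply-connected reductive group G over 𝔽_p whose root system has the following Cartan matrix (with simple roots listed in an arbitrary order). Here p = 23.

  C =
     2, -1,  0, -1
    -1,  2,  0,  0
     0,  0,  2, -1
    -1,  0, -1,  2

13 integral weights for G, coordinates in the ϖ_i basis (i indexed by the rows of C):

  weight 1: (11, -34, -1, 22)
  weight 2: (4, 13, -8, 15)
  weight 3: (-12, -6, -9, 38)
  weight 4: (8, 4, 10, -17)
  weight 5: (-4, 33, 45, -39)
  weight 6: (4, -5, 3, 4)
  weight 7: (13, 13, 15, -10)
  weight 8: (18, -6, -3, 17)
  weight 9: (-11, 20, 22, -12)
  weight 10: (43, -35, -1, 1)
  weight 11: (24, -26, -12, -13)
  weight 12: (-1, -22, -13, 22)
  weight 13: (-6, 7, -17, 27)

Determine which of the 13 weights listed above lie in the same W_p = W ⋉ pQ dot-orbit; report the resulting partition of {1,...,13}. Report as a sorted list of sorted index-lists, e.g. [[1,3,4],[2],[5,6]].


Cartan matrix: type A_4 (|W|=120); un-permuting the 4 rows.

Each λ_j+ρ reduced to Ā_23; 4-tuples below use C's row order:

  λ_1 → (11, 0, 2, 10) · λ_2 → (5, 2, 5, 4) · λ_3 → (0, 5, 8, 7) · λ_4 → (5, 2, 5, 4) · λ_5 → (0, 5, 8, 7) · λ_6 → (1, 4, 4, 5) · λ_7 → (5, 2, 5, 4) · λ_8 → (5, 2, 5, 4) · λ_9 → (11, 0, 2, 10) · λ_10 → (11, 0, 2, 10) · λ_11 → (11, 0, 2, 10) · λ_12 → (11, 0, 2, 10) · λ_13 → (0, 5, 8, 7)

Grouping the 13 weights by Ā_23-representative: 4 linkage classes.

[[1, 9, 10, 11, 12], [2, 4, 7, 8], [3, 5, 13], [6]]


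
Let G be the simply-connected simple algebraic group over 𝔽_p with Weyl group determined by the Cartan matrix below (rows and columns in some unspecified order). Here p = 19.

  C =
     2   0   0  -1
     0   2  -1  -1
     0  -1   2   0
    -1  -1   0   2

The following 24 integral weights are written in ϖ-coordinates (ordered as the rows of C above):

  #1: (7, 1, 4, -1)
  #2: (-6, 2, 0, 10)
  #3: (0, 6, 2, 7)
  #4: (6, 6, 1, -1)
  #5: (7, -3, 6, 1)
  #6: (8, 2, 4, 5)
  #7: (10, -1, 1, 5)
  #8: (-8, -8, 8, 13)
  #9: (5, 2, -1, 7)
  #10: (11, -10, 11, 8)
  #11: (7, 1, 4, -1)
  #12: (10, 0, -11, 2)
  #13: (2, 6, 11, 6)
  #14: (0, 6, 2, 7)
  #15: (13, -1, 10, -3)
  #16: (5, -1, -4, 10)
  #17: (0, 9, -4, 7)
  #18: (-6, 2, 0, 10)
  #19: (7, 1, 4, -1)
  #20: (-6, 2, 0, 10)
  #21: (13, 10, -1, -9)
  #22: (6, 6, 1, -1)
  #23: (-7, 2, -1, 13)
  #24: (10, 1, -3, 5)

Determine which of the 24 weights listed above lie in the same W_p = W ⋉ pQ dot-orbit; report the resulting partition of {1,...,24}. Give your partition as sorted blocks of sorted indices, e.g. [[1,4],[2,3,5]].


Root system A_4: the 4×4 matrix C matches after relabeling.

Folding the 24 weights λ_j+ρ into Ā_19 (reps in the given 4-coord order):

  [1] (8, 2, 5, 0)
  [2] (5, 3, 1, 6)
  [3] (1, 7, 3, 8)
  [4] (7, 7, 2, 0)
  [5] (8, 2, 5, 0)
  [6] (5, 3, 1, 6)
  [7] (11, 0, 2, 6)
  [8] (7, 7, 2, 0)
  [9] (6, 3, 0, 8)
  [10] (7, 7, 2, 0)
  [11] (8, 2, 5, 0)
  [12] (5, 3, 1, 6)
  [13] (7, 7, 2, 0)
  [14] (1, 7, 3, 8)
  [15] (8, 2, 5, 0)
  [16] (6, 3, 0, 8)
  [17] (1, 7, 3, 8)
  [18] (5, 3, 1, 6)
  [19] (8, 2, 5, 0)
  [20] (5, 3, 1, 6)
  [21] (6, 3, 0, 8)
  [22] (7, 7, 2, 0)
  [23] (6, 3, 0, 8)
  [24] (11, 0, 2, 6)

Partition of {1..24} into 6 W_19-dot-orbits:

[[1, 5, 11, 15, 19], [2, 6, 12, 18, 20], [3, 14, 17], [4, 8, 10, 13, 22], [7, 24], [9, 16, 21, 23]]


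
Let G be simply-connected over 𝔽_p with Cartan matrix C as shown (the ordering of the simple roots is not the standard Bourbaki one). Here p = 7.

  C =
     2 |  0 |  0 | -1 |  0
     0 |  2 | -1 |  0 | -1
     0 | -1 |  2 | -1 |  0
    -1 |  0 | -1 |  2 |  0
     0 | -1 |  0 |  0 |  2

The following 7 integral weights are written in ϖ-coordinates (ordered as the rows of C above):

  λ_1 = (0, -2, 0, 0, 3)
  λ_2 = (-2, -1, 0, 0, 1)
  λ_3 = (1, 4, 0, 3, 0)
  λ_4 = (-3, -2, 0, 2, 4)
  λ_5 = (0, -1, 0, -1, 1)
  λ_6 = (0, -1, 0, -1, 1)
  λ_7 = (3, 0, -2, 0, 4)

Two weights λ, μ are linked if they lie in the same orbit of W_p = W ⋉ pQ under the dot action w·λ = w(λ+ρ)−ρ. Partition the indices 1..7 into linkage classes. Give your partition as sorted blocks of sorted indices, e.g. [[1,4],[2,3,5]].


C ↔ A_5 under row/col permutation; |W(A_5)| = 720.

λ_j+ρ reflected into Ā_7 (⟨·,θ^∨⟩≤7); 5-tuples as given:

  [1] (1, 1, 0, 1, 3) · [2] (1, 0, 1, 0, 2) · [3] (1, 0, 1, 0, 2) · [4] (1, 1, 0, 1, 3) · [5] (1, 0, 1, 0, 2) · [6] (1, 0, 1, 0, 2) · [7] (1, 0, 1, 0, 2)

2 distinct reps among the 7 weights ⇒ 2 W_7-linkage classes:

[[1, 4], [2, 3, 5, 6, 7]]


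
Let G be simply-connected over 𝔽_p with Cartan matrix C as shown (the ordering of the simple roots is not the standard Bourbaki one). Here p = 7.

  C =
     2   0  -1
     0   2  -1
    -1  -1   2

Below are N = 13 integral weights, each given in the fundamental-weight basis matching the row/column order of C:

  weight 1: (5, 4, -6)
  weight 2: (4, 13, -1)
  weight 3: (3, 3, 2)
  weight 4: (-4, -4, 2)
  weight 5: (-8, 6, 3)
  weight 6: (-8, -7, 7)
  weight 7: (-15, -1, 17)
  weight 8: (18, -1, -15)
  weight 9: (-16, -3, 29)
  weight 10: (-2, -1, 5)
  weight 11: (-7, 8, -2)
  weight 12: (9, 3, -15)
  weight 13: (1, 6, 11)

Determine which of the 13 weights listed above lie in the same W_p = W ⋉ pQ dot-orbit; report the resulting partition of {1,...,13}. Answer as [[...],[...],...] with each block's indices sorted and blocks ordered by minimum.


Cartan matrix: type A_3 (|W|=24); un-permuting the 3 rows.

Alcove-folded reps (p=7, 13 weights, presented ϖ-order):

    [1] (1, 0, 5)
    [2] (0, 5, 2)
    [3] (0, 0, 3)
    [4] (0, 0, 3)
    [5] (0, 0, 3)
    [6] (1, 0, 5)
    [7] (0, 0, 3)
    [8] (0, 5, 2)
    [9] (1, 0, 5)
    [10] (1, 0, 5)
    [11] (1, 0, 5)
    [12] (0, 0, 3)
    [13] (0, 5, 2)

Partition of {1..13} into 3 W_7-dot-orbits:

[[1, 6, 9, 10, 11], [2, 8, 13], [3, 4, 5, 7, 12]]


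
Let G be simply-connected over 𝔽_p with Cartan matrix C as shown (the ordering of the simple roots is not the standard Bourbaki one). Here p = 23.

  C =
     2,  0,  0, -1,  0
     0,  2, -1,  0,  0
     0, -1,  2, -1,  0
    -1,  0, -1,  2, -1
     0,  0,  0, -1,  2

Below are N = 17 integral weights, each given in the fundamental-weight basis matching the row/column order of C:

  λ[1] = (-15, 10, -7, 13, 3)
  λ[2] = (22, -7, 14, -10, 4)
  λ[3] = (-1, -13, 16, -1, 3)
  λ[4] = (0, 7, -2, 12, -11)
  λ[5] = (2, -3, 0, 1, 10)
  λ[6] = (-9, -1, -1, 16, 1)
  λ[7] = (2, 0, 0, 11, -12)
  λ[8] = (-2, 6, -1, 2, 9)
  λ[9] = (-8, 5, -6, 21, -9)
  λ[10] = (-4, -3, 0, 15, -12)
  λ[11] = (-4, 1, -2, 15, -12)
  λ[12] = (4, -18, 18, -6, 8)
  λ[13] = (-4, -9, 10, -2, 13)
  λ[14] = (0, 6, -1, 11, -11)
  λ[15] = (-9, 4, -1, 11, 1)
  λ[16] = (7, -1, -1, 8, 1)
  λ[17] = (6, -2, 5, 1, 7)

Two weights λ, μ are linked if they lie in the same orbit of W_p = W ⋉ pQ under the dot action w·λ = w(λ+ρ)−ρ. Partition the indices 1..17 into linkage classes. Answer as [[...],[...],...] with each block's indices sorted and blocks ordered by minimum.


Root system D_5: the 5×5 matrix C matches after relabeling.

Folding the 17 weights λ_j+ρ into Ā_23 (reps in the given 5-coord order):

  λ_1 → (8, 5, 0, 4, 2);  λ_2 → (8, 5, 0, 4, 2);  λ_3 → (0, 12, 2, 0, 4);  λ_4 → (1, 7, 0, 2, 10);  λ_5 → (3, 1, 1, 1, 11);  λ_6 → (8, 5, 0, 4, 2);  λ_7 → (3, 1, 1, 1, 11);  λ_8 → (1, 7, 0, 2, 10);  λ_9 → (7, 1, 1, 0, 8);  λ_10 → (3, 1, 1, 1, 11);  λ_11 → (3, 1, 1, 1, 11);  λ_12 → (0, 12, 2, 0, 4);  λ_13 → (1, 7, 0, 2, 10);  λ_14 → (1, 7, 0, 2, 10);  λ_15 → (8, 5, 0, 4, 2);  λ_16 → (8, 5, 0, 4, 2);  λ_17 → (7, 1, 1, 0, 8)

Grouping the 17 weights by Ā_23-representative: 5 linkage classes.

[[1, 2, 6, 15, 16], [3, 12], [4, 8, 13, 14], [5, 7, 10, 11], [9, 17]]


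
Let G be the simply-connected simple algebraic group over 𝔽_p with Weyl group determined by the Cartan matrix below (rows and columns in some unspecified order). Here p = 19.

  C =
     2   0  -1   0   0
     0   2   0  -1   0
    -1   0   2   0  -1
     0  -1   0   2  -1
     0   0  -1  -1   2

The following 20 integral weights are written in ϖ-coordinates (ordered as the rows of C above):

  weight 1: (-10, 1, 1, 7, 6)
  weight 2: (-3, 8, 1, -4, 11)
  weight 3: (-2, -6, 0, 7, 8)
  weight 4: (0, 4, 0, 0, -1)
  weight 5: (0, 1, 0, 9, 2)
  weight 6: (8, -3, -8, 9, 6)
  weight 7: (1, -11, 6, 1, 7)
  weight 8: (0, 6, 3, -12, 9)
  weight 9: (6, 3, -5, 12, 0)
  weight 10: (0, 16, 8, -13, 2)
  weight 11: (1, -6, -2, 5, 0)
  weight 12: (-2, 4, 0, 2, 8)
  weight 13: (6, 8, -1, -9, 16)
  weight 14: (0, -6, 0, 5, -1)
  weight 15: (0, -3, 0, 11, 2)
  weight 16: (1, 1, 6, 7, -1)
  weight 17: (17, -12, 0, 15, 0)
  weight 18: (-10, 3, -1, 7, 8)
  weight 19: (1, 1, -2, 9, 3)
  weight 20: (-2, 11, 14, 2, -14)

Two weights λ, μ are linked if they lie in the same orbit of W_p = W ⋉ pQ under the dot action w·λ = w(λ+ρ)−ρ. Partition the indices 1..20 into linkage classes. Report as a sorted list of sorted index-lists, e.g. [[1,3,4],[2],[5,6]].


Cartan matrix: type A_5 (|W|=720); un-permuting the 5 rows.

Ā_19 reps of the 20 weights (A_5, coords as presented):

  λ_1+ρ ↦ (2, 2, 7, 8, 0) · λ_2+ρ ↦ (1, 5, 0, 3, 9) · λ_3+ρ ↦ (1, 5, 0, 3, 9) · λ_4+ρ ↦ (1, 5, 1, 1, 0) · λ_5+ρ ↦ (1, 2, 1, 10, 3) · λ_6+ρ ↦ (2, 2, 7, 8, 0) · λ_7+ρ ↦ (2, 2, 7, 8, 0) · λ_8+ρ ↦ (1, 4, 3, 6, 1) · λ_9+ρ ↦ (1, 2, 1, 10, 3) · λ_10+ρ ↦ (1, 5, 0, 3, 9) · λ_11+ρ ↦ (1, 5, 1, 1, 0) · λ_12+ρ ↦ (1, 5, 0, 3, 9) · λ_13+ρ ↦ (1, 5, 0, 3, 9) · λ_14+ρ ↦ (1, 5, 1, 1, 0) · λ_15+ρ ↦ (1, 2, 1, 10, 3) · λ_16+ρ ↦ (2, 2, 7, 8, 0) · λ_17+ρ ↦ (1, 5, 1, 1, 0) · λ_18+ρ ↦ (2, 2, 7, 8, 0) · λ_19+ρ ↦ (1, 2, 1, 10, 3) · λ_20+ρ ↦ (1, 2, 1, 10, 3)

Linkage partition of the 20 weights (5 classes, p=19):

[[1, 6, 7, 16, 18], [2, 3, 10, 12, 13], [4, 11, 14, 17], [5, 9, 15, 19, 20], [8]]


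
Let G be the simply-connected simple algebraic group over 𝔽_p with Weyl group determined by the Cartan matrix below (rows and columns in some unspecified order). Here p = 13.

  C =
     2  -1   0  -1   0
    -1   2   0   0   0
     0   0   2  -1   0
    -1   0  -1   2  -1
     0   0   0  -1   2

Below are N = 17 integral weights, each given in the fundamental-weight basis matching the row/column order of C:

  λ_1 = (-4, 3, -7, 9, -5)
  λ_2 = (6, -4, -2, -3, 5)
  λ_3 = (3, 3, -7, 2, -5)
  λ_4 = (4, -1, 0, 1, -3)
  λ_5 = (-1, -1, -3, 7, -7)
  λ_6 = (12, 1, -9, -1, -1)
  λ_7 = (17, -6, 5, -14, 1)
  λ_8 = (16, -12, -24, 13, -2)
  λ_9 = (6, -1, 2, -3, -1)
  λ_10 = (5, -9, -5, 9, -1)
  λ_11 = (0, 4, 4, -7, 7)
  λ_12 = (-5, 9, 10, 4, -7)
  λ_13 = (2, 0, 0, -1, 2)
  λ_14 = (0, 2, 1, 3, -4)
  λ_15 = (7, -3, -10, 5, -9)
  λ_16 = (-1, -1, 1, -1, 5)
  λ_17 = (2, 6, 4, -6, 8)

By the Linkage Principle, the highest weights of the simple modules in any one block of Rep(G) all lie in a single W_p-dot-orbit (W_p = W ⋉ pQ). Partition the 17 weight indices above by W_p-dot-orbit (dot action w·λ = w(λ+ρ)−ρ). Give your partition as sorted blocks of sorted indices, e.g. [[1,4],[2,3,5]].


Root system D_5: the 5×5 matrix C matches after relabeling.

Folding the 17 weights λ_j+ρ into Ā_13 (reps in the given 5-coord order):

  λ_1+ρ ↦ (0, 1, 3, 3, 1)
  λ_2+ρ ↦ (1, 3, 2, 1, 3)
  λ_3+ρ ↦ (3, 1, 1, 0, 3)
  λ_4+ρ ↦ (5, 0, 1, 0, 2)
  λ_5+ρ ↦ (0, 0, 2, 0, 6)
  λ_6+ρ ↦ (0, 0, 2, 0, 6)
  λ_7+ρ ↦ (0, 0, 2, 0, 6)
  λ_8+ρ ↦ (3, 1, 1, 0, 3)
  λ_9+ρ ↦ (5, 0, 1, 0, 2)
  λ_10+ρ ↦ (3, 1, 1, 0, 3)
  λ_11+ρ ↦ (5, 0, 1, 0, 2)
  λ_12+ρ ↦ (1, 3, 2, 1, 3)
  λ_13+ρ ↦ (3, 1, 1, 0, 3)
  λ_14+ρ ↦ (1, 3, 2, 1, 3)
  λ_15+ρ ↦ (1, 3, 2, 1, 3)
  λ_16+ρ ↦ (0, 0, 2, 0, 6)
  λ_17+ρ ↦ (3, 1, 1, 0, 3)

Linkage partition of the 17 weights (5 classes, p=13):

[[1], [2, 12, 14, 15], [3, 8, 10, 13, 17], [4, 9, 11], [5, 6, 7, 16]]


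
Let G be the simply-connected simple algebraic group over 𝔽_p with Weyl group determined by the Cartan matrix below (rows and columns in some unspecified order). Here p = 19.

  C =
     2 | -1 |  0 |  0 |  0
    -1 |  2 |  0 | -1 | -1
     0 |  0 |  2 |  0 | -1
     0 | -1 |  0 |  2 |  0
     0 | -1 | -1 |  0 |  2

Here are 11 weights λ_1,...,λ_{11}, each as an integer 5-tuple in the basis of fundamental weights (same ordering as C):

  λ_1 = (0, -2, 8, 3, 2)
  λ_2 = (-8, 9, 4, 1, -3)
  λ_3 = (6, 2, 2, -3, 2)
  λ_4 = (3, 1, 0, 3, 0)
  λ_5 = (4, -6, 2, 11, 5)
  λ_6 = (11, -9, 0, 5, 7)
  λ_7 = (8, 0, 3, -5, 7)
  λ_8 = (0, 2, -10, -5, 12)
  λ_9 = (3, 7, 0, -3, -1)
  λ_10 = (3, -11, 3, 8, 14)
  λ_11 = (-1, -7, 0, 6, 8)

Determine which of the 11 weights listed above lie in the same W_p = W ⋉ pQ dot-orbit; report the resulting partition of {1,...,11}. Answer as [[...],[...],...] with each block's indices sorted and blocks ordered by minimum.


D_5 Cartan matrix, 5 simple roots permuted; ρ=(1,1,1,1,1).

Each λ_j+ρ reduced to Ā_19; 5-tuples below use C's row order:

  λ_1+ρ ↦ (0, 1, 9, 3, 2)
  λ_2+ρ ↦ (7, 1, 3, 2, 2)
  λ_3+ρ ↦ (7, 1, 3, 2, 2)
  λ_4+ρ ↦ (4, 2, 1, 4, 1)
  λ_5+ρ ↦ (0, 3, 1, 7, 2)
  λ_6+ρ ↦ (4, 6, 1, 2, 0)
  λ_7+ρ ↦ (6, 0, 1, 1, 3)
  λ_8+ρ ↦ (0, 1, 9, 3, 2)
  λ_9+ρ ↦ (4, 6, 1, 2, 0)
  λ_10+ρ ↦ (6, 0, 1, 1, 3)
  λ_11+ρ ↦ (6, 0, 1, 1, 3)

Linkage partition of the 11 weights (6 classes, p=19):

[[1, 8], [2, 3], [4], [5], [6, 9], [7, 10, 11]]


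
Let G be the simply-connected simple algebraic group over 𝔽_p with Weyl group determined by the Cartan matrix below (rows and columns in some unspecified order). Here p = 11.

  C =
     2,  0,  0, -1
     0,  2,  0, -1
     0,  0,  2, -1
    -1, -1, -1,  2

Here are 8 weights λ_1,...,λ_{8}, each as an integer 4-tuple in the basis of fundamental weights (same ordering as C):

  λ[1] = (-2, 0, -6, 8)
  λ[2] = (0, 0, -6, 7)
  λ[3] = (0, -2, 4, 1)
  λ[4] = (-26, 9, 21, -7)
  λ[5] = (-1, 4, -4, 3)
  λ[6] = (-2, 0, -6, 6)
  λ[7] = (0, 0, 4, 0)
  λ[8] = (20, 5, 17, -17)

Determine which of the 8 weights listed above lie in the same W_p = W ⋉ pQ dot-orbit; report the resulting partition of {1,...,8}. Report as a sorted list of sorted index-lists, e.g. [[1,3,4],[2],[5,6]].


Root system D_4: the 4×4 matrix C matches after relabeling.

Ā_11 reps of the 8 weights (D_4, coords as presented):

  [1] (1, 1, 5, 1) · [2] (1, 1, 5, 1) · [3] (1, 1, 5, 1) · [4] (0, 5, 3, 1) · [5] (0, 5, 3, 1) · [6] (1, 1, 5, 1) · [7] (1, 1, 5, 1) · [8] (0, 5, 3, 1)

2 distinct reps among the 8 weights ⇒ 2 W_11-linkage classes:

[[1, 2, 3, 6, 7], [4, 5, 8]]


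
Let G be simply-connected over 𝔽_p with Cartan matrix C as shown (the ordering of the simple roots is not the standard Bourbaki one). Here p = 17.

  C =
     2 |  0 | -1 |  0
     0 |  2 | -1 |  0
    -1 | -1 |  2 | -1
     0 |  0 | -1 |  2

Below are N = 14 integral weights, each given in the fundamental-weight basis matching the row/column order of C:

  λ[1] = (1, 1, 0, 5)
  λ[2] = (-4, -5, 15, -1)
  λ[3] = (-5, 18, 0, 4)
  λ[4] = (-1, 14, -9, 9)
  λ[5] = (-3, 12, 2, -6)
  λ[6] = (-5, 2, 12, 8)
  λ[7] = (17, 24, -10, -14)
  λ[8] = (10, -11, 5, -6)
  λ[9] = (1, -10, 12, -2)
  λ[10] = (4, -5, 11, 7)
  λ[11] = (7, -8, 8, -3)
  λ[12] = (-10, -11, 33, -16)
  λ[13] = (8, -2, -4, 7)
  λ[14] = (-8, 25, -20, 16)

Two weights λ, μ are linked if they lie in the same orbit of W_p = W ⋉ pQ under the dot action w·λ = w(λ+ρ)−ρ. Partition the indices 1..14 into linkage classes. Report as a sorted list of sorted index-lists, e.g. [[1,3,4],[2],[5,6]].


D_4 Cartan matrix, 4 simple roots permuted; ρ=(1,1,1,1).

Ā_17 reps of the 14 weights (D_4, coords as presented):

  [1] (2, 2, 1, 6)
  [2] (3, 4, 1, 0)
  [3] (2, 9, 2, 1)
  [4] (8, 7, 0, 2)
  [5] (2, 9, 2, 1)
  [6] (3, 4, 1, 0)
  [7] (3, 4, 1, 0)
  [8] (2, 1, 5, 4)
  [9] (2, 9, 2, 1)
  [10] (3, 4, 1, 0)
  [11] (8, 7, 0, 2)
  [12] (8, 7, 0, 2)
  [13] (5, 3, 1, 4)
  [14] (8, 7, 0, 2)

These 14 weights hit 6 W_17-dot-orbits; sizes (1, 4, 3, 4, 1, 1):

[[1], [2, 6, 7, 10], [3, 5, 9], [4, 11, 12, 14], [8], [13]]


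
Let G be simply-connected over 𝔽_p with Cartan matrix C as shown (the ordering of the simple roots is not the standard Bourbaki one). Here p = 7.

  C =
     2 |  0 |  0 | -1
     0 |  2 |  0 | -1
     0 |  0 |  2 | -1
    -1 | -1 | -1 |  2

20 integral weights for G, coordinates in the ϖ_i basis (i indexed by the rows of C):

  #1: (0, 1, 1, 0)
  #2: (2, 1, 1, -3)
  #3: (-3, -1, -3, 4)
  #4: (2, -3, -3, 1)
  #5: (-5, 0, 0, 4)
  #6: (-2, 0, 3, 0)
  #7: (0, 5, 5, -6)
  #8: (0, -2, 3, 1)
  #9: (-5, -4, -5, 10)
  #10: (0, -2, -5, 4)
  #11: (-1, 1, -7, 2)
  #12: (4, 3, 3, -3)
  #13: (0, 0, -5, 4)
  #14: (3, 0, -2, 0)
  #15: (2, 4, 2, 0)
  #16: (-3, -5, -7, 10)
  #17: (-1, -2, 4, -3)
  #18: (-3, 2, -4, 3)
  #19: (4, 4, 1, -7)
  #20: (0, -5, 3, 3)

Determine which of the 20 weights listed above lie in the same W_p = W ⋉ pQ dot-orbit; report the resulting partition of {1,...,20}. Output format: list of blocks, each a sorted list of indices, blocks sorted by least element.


Type D_4, rank 4, |W|=192; reorder rows/cols to standard.

W_7-reps of the 20 weights in Ā_7 (same 4-coord order as C):

    λ_1 → (1, 2, 2, 1)
    λ_2 → (1, 0, 0, 2)
    λ_3 → (2, 0, 2, 1)
    λ_4 → (1, 0, 0, 2)
    λ_5 → (4, 1, 1, 0)
    λ_6 → (1, 1, 4, 0)
    λ_7 → (4, 1, 1, 0)
    λ_8 → (1, 1, 4, 0)
    λ_9 → (0, 1, 0, 3)
    λ_10 → (1, 1, 4, 0)
    λ_11 → (2, 0, 2, 1)
    λ_12 → (1, 0, 0, 2)
    λ_13 → (1, 1, 4, 0)
    λ_14 → (4, 1, 1, 0)
    λ_15 → (2, 0, 2, 1)
    λ_16 → (2, 0, 2, 1)
    λ_17 → (1, 0, 0, 2)
    λ_18 → (1, 2, 2, 1)
    λ_19 → (1, 1, 4, 0)
    λ_20 → (1, 2, 2, 1)

6 distinct reps among the 20 weights ⇒ 6 W_7-linkage classes:

[[1, 18, 20], [2, 4, 12, 17], [3, 11, 15, 16], [5, 7, 14], [6, 8, 10, 13, 19], [9]]


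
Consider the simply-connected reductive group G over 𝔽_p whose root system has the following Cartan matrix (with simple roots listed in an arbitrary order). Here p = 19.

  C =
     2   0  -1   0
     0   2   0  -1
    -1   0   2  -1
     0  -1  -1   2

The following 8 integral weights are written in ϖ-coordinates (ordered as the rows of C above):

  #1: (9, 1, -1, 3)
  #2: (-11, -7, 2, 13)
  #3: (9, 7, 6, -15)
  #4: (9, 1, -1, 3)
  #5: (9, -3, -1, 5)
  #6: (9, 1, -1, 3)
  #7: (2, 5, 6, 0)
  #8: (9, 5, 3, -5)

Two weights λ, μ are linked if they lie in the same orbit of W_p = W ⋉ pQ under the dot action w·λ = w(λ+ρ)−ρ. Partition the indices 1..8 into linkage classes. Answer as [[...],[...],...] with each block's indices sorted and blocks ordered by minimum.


Root system A_4: the 4×4 matrix C matches after relabeling.

Folding the 8 weights λ_j+ρ into Ā_19 (reps in the given 4-coord order):

    1: (10, 2, 0, 4)
    2: (3, 6, 7, 1)
    3: (3, 6, 7, 1)
    4: (10, 2, 0, 4)
    5: (10, 2, 0, 4)
    6: (10, 2, 0, 4)
    7: (3, 6, 7, 1)
    8: (10, 2, 0, 4)

These 8 weights hit 2 W_19-dot-orbits; sizes (5, 3):

[[1, 4, 5, 6, 8], [2, 3, 7]]


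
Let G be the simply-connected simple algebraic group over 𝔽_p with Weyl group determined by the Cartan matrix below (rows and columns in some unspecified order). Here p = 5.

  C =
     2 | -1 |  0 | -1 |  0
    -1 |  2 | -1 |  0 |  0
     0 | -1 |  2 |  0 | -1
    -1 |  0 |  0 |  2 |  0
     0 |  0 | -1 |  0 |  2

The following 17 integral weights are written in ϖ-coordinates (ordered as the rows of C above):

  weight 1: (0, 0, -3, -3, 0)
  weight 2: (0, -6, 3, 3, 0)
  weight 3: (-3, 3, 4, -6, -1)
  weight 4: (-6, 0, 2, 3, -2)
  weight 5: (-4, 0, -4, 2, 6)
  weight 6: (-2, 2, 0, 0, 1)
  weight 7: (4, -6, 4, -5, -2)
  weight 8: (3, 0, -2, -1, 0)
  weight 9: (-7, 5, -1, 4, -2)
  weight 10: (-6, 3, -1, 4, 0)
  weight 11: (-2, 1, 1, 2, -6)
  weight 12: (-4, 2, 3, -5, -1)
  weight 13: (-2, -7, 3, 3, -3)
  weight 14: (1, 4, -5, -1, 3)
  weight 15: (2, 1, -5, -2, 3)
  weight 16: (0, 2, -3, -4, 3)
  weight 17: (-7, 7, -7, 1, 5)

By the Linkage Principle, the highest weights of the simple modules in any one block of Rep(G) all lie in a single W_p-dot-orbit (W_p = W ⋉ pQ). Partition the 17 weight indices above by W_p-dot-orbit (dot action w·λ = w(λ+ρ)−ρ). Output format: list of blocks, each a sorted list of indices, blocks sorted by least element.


Root system A_5: the 5×5 matrix C matches after relabeling.

Alcove-folded reps (p=5, 17 weights, presented ϖ-order):

  λ_1+ρ ↦ (1, 0, 1, 0, 0) · λ_2+ρ ↦ (4, 0, 1, 0, 0) · λ_3+ρ ↦ (0, 1, 2, 0, 0) · λ_4+ρ ↦ (0, 2, 1, 1, 1) · λ_5+ρ ↦ (0, 1, 2, 0, 0) · λ_6+ρ ↦ (0, 2, 1, 1, 1) · λ_7+ρ ↦ (4, 0, 1, 0, 0) · λ_8+ρ ↦ (4, 0, 1, 0, 0) · λ_9+ρ ↦ (4, 0, 1, 0, 0) · λ_10+ρ ↦ (4, 0, 1, 0, 0) · λ_11+ρ ↦ (1, 1, 1, 0, 1) · λ_12+ρ ↦ (0, 2, 2, 1, 0) · λ_13+ρ ↦ (1, 1, 1, 0, 1) · λ_14+ρ ↦ (0, 1, 2, 0, 0) · λ_15+ρ ↦ (0, 2, 2, 1, 0) · λ_16+ρ ↦ (1, 1, 1, 0, 1) · λ_17+ρ ↦ (1, 1, 1, 0, 1)

These 17 weights hit 6 W_5-dot-orbits; sizes (1, 5, 3, 2, 4, 2):

[[1], [2, 7, 8, 9, 10], [3, 5, 14], [4, 6], [11, 13, 16, 17], [12, 15]]
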